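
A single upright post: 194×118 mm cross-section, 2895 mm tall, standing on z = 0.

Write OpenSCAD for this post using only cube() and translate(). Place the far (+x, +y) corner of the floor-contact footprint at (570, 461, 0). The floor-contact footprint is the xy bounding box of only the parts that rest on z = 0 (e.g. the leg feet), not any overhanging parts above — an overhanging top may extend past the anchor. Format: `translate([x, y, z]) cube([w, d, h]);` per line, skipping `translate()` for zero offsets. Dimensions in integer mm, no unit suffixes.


translate([376, 343, 0]) cube([194, 118, 2895]);


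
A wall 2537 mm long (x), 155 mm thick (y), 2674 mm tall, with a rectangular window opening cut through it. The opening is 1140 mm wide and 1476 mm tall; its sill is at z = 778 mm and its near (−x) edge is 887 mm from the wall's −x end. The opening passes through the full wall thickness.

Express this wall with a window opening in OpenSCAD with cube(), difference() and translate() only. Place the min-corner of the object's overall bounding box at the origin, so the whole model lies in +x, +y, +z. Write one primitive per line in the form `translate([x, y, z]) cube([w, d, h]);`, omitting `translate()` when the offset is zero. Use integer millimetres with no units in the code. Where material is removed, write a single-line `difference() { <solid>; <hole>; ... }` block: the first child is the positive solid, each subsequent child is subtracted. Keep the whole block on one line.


difference() { cube([2537, 155, 2674]); translate([887, 0, 778]) cube([1140, 155, 1476]); }


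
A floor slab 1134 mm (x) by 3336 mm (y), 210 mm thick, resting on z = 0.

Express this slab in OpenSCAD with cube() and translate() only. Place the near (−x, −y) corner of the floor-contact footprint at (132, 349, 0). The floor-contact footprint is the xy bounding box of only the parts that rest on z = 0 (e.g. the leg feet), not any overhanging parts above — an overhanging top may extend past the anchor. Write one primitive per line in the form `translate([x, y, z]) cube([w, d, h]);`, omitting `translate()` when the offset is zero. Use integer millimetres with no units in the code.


translate([132, 349, 0]) cube([1134, 3336, 210]);


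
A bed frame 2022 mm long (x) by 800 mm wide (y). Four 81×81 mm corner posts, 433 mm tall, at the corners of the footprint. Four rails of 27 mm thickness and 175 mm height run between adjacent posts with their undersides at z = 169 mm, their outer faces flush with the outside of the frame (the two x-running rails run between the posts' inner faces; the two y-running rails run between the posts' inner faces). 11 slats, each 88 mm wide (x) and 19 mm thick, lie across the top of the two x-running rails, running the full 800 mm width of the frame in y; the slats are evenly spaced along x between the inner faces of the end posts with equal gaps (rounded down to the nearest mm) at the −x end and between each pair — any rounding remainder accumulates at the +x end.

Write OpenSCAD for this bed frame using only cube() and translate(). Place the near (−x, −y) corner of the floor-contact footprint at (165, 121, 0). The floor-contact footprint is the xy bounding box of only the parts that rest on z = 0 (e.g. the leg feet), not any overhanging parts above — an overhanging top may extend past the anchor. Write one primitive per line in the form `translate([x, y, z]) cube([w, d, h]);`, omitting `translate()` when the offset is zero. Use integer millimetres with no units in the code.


translate([165, 121, 0]) cube([81, 81, 433]);
translate([165, 840, 0]) cube([81, 81, 433]);
translate([2106, 121, 0]) cube([81, 81, 433]);
translate([2106, 840, 0]) cube([81, 81, 433]);
translate([246, 121, 169]) cube([1860, 27, 175]);
translate([246, 894, 169]) cube([1860, 27, 175]);
translate([165, 202, 169]) cube([27, 638, 175]);
translate([2160, 202, 169]) cube([27, 638, 175]);
translate([320, 121, 344]) cube([88, 800, 19]);
translate([482, 121, 344]) cube([88, 800, 19]);
translate([644, 121, 344]) cube([88, 800, 19]);
translate([806, 121, 344]) cube([88, 800, 19]);
translate([968, 121, 344]) cube([88, 800, 19]);
translate([1130, 121, 344]) cube([88, 800, 19]);
translate([1292, 121, 344]) cube([88, 800, 19]);
translate([1454, 121, 344]) cube([88, 800, 19]);
translate([1616, 121, 344]) cube([88, 800, 19]);
translate([1778, 121, 344]) cube([88, 800, 19]);
translate([1940, 121, 344]) cube([88, 800, 19]);


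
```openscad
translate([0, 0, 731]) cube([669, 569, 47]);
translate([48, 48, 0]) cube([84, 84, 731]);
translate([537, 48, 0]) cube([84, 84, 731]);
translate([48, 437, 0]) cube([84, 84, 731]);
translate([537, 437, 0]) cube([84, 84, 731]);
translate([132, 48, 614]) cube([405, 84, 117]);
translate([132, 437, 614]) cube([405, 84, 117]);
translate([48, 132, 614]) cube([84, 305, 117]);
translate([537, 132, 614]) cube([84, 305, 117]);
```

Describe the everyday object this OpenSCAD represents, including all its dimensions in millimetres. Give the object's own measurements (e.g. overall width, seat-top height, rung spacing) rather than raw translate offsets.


A table: top 669 mm (x) × 569 mm (y), 47 mm thick, upper face at z = 778 mm, on four 84×84 mm square legs, each inset 48 mm from the nearest pair of top edges from z = 0 to the bottom of the top. Four apron rails, 84 mm thick and 117 mm tall, run between adjacent legs with their top edges flush with the underside of the top and their outer faces flush with the legs' outer faces.


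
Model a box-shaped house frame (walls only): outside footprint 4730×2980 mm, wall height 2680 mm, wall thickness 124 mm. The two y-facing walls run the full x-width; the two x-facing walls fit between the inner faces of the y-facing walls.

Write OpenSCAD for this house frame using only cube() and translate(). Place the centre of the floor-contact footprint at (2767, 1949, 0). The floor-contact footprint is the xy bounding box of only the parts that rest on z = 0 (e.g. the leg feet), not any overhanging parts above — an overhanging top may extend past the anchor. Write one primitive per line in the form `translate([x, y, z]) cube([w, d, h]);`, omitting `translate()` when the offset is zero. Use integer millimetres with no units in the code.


translate([402, 459, 0]) cube([4730, 124, 2680]);
translate([402, 3315, 0]) cube([4730, 124, 2680]);
translate([402, 583, 0]) cube([124, 2732, 2680]);
translate([5008, 583, 0]) cube([124, 2732, 2680]);


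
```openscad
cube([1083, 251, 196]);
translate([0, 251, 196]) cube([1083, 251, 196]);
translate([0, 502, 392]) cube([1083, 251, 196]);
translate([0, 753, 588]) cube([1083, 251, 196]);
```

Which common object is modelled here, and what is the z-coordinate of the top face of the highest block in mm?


A staircase. The total rise is 784 mm.

4 identical blocks, each offset up and back from the previous — a staircase. Each step is 196 mm tall and there are 4 of them, so the total rise is 4 × 196 = 784 mm.


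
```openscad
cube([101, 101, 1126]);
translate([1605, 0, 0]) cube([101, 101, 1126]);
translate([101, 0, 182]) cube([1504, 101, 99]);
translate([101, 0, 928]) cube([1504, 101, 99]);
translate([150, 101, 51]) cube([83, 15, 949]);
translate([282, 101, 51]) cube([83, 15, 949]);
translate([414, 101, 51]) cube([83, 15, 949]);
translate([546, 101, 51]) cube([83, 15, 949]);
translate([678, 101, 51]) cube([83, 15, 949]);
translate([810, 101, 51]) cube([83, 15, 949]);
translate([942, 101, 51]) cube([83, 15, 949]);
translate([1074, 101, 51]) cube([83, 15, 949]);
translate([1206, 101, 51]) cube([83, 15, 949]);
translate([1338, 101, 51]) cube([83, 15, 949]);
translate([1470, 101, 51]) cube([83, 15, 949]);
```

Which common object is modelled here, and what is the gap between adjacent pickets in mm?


A fence section. The picket gap is 49 mm.

Two posts, two rails, 11 pickets — a fence section. Span 1504 mm holds 11 pickets of 83 mm with 12 equal gaps: ⌊(1504 − 11·83) / 12⌋ = 49 mm.


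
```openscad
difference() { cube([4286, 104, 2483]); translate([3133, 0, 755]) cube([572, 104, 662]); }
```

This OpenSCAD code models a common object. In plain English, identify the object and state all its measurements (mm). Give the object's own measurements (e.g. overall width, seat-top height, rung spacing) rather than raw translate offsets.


A wall 4286 mm long (x), 104 mm thick (y), 2483 mm tall, with a rectangular window opening cut through it. The opening is 572 mm wide and 662 mm tall; its sill is at z = 755 mm and its near (−x) edge is 3133 mm from the wall's −x end. The opening passes through the full wall thickness.


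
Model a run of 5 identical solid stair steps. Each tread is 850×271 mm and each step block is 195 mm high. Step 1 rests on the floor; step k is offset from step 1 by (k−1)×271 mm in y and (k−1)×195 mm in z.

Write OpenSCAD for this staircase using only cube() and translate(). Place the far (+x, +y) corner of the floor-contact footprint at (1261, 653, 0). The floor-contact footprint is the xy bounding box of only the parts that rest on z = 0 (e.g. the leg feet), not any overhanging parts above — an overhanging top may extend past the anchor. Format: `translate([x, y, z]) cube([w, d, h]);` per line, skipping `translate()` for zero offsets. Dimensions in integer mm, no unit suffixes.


translate([411, 382, 0]) cube([850, 271, 195]);
translate([411, 653, 195]) cube([850, 271, 195]);
translate([411, 924, 390]) cube([850, 271, 195]);
translate([411, 1195, 585]) cube([850, 271, 195]);
translate([411, 1466, 780]) cube([850, 271, 195]);


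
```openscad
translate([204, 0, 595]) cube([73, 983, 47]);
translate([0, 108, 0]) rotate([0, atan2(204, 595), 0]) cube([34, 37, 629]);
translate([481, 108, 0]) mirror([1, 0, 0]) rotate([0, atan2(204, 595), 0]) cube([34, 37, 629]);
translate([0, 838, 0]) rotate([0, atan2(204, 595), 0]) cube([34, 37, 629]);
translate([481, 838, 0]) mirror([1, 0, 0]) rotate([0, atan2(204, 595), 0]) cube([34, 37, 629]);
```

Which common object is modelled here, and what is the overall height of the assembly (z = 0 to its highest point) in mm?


A sawhorse. The overall height is 642 mm.

A beam across two mirrored pairs of raked legs — a sawhorse. The beam's underside is at z = 595 (matching the legs' vertical rise in atan2(204, 595)) and the beam is 47 mm tall, so its top is at 595 + 47 = 642 mm. The raked legs top out at the beam's underside, so that is the highest point.


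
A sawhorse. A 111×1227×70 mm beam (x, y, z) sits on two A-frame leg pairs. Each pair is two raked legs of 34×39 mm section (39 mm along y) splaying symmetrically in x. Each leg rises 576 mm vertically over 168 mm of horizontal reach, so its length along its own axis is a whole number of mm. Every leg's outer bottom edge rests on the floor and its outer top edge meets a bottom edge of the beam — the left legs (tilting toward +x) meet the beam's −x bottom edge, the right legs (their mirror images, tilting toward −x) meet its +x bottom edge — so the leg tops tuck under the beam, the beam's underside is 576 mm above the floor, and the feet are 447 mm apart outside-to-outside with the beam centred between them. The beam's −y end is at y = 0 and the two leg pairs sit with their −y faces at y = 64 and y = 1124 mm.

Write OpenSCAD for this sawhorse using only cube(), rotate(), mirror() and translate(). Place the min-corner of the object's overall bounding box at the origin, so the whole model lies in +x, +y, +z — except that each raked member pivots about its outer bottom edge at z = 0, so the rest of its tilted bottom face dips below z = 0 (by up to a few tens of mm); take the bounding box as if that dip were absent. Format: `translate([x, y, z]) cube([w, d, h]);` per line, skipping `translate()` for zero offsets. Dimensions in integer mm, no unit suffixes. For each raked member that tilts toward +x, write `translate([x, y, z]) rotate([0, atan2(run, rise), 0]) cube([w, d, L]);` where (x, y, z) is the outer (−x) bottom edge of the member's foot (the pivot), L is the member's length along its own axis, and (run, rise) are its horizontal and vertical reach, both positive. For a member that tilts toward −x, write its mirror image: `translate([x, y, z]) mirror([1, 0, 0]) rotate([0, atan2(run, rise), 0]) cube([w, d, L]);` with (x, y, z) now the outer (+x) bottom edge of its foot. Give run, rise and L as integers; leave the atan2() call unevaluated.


translate([168, 0, 576]) cube([111, 1227, 70]);
translate([0, 64, 0]) rotate([0, atan2(168, 576), 0]) cube([34, 39, 600]);
translate([447, 64, 0]) mirror([1, 0, 0]) rotate([0, atan2(168, 576), 0]) cube([34, 39, 600]);
translate([0, 1124, 0]) rotate([0, atan2(168, 576), 0]) cube([34, 39, 600]);
translate([447, 1124, 0]) mirror([1, 0, 0]) rotate([0, atan2(168, 576), 0]) cube([34, 39, 600]);


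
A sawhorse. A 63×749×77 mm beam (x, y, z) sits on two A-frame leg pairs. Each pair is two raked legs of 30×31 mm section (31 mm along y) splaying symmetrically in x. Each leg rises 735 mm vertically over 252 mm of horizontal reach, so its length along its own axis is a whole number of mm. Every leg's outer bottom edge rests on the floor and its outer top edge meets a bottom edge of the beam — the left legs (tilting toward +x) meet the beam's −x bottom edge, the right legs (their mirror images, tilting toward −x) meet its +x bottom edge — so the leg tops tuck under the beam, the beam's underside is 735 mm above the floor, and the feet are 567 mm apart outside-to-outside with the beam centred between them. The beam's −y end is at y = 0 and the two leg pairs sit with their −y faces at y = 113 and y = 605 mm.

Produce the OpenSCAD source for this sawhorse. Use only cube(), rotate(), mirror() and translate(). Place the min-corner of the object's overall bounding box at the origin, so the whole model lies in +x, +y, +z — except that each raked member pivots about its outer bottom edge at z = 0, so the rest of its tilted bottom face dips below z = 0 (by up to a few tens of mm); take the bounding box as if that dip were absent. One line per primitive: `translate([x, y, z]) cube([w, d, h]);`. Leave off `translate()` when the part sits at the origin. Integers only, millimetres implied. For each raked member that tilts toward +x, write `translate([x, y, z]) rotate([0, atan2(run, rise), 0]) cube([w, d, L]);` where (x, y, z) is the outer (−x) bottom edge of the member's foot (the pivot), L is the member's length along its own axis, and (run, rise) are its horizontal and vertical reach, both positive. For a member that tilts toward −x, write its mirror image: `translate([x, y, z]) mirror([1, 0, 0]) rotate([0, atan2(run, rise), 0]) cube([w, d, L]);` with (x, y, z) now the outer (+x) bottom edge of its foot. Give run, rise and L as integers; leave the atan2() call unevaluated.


translate([252, 0, 735]) cube([63, 749, 77]);
translate([0, 113, 0]) rotate([0, atan2(252, 735), 0]) cube([30, 31, 777]);
translate([567, 113, 0]) mirror([1, 0, 0]) rotate([0, atan2(252, 735), 0]) cube([30, 31, 777]);
translate([0, 605, 0]) rotate([0, atan2(252, 735), 0]) cube([30, 31, 777]);
translate([567, 605, 0]) mirror([1, 0, 0]) rotate([0, atan2(252, 735), 0]) cube([30, 31, 777]);


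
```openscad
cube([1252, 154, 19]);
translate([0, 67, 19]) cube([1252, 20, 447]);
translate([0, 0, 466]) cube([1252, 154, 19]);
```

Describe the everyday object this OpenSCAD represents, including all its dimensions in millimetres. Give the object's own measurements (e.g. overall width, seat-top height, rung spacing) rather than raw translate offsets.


An I-beam lying along x, 1252 mm long. Overall section height 485 mm. Two flanges 154 mm wide (y) and 19 mm thick, one on the floor and one at the top; a web 20 mm thick runs between them, centred on the flange width.


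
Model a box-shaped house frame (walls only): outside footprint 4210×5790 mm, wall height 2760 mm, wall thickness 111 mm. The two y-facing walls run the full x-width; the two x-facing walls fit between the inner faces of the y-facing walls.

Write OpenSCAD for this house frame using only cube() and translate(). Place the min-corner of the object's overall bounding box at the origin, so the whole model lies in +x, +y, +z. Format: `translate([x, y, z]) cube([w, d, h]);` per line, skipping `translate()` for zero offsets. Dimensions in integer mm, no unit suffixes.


cube([4210, 111, 2760]);
translate([0, 5679, 0]) cube([4210, 111, 2760]);
translate([0, 111, 0]) cube([111, 5568, 2760]);
translate([4099, 111, 0]) cube([111, 5568, 2760]);


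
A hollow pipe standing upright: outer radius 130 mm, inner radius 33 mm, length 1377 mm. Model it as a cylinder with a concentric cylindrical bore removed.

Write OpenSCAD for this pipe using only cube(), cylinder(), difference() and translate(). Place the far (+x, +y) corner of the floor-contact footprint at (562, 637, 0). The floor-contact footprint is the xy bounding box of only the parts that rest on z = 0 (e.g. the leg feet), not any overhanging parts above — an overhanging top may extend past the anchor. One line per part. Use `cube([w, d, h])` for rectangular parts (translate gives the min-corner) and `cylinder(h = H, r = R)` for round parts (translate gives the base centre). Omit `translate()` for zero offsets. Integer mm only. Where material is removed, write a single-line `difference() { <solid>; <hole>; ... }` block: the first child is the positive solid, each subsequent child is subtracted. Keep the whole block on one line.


difference() { translate([432, 507, 0]) cylinder(h = 1377, r = 130); translate([432, 507, 0]) cylinder(h = 1377, r = 33); }


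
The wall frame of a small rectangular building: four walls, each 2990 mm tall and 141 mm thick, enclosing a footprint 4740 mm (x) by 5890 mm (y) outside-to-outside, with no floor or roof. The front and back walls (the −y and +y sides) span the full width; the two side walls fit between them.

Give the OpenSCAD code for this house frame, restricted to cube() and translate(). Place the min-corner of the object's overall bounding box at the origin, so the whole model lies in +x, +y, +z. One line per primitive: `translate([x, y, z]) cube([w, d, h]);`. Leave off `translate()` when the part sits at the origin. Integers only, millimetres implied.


cube([4740, 141, 2990]);
translate([0, 5749, 0]) cube([4740, 141, 2990]);
translate([0, 141, 0]) cube([141, 5608, 2990]);
translate([4599, 141, 0]) cube([141, 5608, 2990]);


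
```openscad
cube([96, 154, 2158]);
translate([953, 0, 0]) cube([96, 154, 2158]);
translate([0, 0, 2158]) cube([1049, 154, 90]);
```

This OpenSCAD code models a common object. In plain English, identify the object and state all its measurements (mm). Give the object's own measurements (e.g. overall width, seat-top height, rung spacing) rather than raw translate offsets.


A door frame. The clear opening is 857 mm wide and 2158 mm high. Two 96 mm wide jambs, 154 mm deep, stand either side of the opening from the floor to the top of the opening. A 90 mm thick head sits across the top of both jambs, spanning the full outside width of the frame.


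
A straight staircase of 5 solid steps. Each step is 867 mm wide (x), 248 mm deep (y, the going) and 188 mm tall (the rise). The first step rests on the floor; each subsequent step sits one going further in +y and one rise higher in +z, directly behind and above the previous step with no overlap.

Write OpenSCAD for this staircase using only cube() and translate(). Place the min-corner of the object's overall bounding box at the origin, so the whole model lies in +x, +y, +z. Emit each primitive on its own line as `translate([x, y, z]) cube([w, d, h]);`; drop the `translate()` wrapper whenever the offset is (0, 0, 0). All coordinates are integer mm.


cube([867, 248, 188]);
translate([0, 248, 188]) cube([867, 248, 188]);
translate([0, 496, 376]) cube([867, 248, 188]);
translate([0, 744, 564]) cube([867, 248, 188]);
translate([0, 992, 752]) cube([867, 248, 188]);


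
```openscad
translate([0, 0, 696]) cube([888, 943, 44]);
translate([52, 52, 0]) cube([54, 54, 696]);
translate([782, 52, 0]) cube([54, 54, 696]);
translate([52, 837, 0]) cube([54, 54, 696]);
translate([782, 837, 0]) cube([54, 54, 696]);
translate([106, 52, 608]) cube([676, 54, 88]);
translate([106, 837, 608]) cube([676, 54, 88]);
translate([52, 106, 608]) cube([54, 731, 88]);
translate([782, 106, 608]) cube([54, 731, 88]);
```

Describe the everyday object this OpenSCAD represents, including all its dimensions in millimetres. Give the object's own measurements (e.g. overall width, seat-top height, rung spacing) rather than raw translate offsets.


A rectangular dining table. The top is 888×943×44 mm with its upper surface at z = 740 mm. It stands on four 54×54 mm square legs, each inset 52 mm from the nearest pair of top edges, running from the floor to the underside of the top. Four apron rails, 54 mm thick and 88 mm tall, run between adjacent legs with their top edges flush with the underside of the top and their outer faces flush with the legs' outer faces.


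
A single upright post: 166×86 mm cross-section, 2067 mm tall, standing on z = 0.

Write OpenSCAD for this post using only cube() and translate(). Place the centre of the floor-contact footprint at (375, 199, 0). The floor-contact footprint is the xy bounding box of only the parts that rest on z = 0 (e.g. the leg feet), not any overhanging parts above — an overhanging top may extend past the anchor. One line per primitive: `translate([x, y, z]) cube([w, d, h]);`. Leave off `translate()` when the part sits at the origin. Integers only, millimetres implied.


translate([292, 156, 0]) cube([166, 86, 2067]);


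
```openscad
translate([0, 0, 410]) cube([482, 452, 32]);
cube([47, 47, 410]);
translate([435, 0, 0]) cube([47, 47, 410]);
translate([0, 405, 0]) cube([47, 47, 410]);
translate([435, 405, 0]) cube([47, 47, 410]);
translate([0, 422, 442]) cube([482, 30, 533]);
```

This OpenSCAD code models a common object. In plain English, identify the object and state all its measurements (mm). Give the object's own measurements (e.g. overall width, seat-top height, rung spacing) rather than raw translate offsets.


A chair. The seat is a 482×452×32 mm slab with its top at z = 442 mm, on four 47×47 mm corner legs (flush with the seat edges, standing on z = 0). A flat backrest 30 mm thick, 533 mm tall, spans the full seat width and rises from the seat top along its +y edge, rear face flush with the rear of the seat.


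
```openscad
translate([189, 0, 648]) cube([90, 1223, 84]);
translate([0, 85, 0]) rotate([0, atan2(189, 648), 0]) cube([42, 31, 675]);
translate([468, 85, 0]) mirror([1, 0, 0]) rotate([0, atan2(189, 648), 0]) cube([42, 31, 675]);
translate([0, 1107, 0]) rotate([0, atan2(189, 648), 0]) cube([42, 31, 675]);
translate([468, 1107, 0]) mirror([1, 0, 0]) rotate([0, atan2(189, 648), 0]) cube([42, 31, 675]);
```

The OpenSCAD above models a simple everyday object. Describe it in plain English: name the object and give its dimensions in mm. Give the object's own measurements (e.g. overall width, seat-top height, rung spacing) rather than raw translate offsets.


A sawhorse. A 90×1223×84 mm beam (x, y, z) sits on two A-frame leg pairs. Each pair is two raked legs of 42×31 mm section (31 mm along y) splaying symmetrically in x. Each leg rises 648 mm vertically over 189 mm of horizontal reach and is 675 mm long along its own axis. Every leg's outer bottom edge rests on the floor and its outer top edge meets a bottom edge of the beam — the left legs (tilting toward +x) meet the beam's −x bottom edge, the right legs (their mirror images, tilting toward −x) meet its +x bottom edge — so the leg tops tuck under the beam, the beam's underside is 648 mm above the floor, and the feet are 468 mm apart outside-to-outside with the beam centred between them. The two leg pairs are set in 85 mm from either end of the beam.


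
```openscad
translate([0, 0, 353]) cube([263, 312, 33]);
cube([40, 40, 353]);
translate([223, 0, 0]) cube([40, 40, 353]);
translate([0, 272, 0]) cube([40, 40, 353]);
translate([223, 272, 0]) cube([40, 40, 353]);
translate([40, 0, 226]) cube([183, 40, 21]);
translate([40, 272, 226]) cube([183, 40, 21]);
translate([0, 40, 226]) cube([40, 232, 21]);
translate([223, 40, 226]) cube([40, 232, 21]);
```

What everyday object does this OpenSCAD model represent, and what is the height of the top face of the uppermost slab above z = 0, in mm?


A stool. The seat height is 386 mm.

A 263×312×33 slab at z = 353 on four corner posts — a stool. The seat top is 353 + 33 = 386 mm.


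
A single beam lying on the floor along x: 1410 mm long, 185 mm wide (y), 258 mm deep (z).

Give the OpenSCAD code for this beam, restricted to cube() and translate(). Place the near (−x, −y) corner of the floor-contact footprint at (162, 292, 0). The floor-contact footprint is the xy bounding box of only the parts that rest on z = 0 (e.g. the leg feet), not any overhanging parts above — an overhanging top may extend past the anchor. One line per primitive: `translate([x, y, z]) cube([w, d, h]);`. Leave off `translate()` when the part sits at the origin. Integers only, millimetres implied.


translate([162, 292, 0]) cube([1410, 185, 258]);


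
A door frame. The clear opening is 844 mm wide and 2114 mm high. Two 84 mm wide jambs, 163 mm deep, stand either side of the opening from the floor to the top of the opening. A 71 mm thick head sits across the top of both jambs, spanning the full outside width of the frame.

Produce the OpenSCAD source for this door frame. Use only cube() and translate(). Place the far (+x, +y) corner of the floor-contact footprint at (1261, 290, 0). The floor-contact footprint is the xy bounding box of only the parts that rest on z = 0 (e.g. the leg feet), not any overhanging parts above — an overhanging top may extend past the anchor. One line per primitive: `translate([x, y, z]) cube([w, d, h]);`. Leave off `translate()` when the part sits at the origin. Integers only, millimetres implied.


translate([249, 127, 0]) cube([84, 163, 2114]);
translate([1177, 127, 0]) cube([84, 163, 2114]);
translate([249, 127, 2114]) cube([1012, 163, 71]);


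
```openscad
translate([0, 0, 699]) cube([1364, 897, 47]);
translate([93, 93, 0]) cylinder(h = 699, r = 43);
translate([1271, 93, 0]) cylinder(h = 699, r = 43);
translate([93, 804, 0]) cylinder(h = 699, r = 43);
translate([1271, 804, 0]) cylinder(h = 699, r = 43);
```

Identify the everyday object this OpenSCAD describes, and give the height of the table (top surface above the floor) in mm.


A table. The table height is 746 mm.

A 1364×897×47 slab sits at z = 699 on four Ø86 mm round legs — a table. The top surface is at 699 + 47 = 746 mm.


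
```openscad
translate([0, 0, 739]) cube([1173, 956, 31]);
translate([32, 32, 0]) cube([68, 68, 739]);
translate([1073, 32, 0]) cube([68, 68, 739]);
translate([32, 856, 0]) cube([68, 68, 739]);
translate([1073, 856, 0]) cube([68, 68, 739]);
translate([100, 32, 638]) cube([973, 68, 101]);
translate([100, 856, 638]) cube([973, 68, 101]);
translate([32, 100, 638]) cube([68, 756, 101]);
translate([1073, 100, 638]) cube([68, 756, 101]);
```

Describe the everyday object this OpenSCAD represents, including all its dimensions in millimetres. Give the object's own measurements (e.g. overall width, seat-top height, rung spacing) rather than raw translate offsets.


A table: top 1173 mm (x) × 956 mm (y), 31 mm thick, upper face at z = 770 mm, on four 68×68 mm square legs, each inset 32 mm from the nearest pair of top edges from z = 0 to the bottom of the top. Four apron rails, 68 mm thick and 101 mm tall, run between adjacent legs with their top edges flush with the underside of the top and their outer faces flush with the legs' outer faces.


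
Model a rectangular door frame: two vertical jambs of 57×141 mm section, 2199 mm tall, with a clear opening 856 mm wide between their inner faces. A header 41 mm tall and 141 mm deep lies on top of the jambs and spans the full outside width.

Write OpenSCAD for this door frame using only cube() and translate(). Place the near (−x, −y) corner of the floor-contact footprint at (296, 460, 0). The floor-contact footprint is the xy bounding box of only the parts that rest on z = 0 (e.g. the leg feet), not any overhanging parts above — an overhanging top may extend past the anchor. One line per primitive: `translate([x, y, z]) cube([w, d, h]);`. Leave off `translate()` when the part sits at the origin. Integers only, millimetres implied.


translate([296, 460, 0]) cube([57, 141, 2199]);
translate([1209, 460, 0]) cube([57, 141, 2199]);
translate([296, 460, 2199]) cube([970, 141, 41]);


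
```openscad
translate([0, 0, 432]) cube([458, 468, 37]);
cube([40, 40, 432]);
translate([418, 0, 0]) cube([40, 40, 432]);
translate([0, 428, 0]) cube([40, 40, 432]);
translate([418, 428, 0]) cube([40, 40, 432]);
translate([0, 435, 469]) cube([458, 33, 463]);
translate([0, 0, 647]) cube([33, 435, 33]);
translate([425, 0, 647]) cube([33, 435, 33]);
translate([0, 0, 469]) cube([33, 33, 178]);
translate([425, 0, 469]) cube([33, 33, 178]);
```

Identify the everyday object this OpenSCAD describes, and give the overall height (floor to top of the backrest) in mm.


A chair. The overall height is 932 mm.

A slab on four corner posts with a tall panel at the back — a chair. The seat slab sits at z = 432 with thickness 37, and the 463 mm backrest starts at the seat top, so the overall height is 432 + 37 + 463 = 932 mm.


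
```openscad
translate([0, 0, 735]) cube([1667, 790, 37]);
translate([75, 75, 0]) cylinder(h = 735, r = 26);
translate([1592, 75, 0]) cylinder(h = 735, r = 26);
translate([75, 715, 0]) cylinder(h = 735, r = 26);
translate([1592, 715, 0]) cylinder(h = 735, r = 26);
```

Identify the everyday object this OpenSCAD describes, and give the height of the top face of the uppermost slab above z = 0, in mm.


A table. The table height is 772 mm.

A 1667×790×37 slab sits at z = 735 on four Ø52 mm round legs — a table. The top surface is at 735 + 37 = 772 mm.


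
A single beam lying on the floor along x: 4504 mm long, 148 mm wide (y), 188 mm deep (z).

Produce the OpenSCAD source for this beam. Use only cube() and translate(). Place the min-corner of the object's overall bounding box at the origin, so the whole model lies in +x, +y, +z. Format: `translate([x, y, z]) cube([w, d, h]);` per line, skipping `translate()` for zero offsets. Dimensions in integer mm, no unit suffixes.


cube([4504, 148, 188]);


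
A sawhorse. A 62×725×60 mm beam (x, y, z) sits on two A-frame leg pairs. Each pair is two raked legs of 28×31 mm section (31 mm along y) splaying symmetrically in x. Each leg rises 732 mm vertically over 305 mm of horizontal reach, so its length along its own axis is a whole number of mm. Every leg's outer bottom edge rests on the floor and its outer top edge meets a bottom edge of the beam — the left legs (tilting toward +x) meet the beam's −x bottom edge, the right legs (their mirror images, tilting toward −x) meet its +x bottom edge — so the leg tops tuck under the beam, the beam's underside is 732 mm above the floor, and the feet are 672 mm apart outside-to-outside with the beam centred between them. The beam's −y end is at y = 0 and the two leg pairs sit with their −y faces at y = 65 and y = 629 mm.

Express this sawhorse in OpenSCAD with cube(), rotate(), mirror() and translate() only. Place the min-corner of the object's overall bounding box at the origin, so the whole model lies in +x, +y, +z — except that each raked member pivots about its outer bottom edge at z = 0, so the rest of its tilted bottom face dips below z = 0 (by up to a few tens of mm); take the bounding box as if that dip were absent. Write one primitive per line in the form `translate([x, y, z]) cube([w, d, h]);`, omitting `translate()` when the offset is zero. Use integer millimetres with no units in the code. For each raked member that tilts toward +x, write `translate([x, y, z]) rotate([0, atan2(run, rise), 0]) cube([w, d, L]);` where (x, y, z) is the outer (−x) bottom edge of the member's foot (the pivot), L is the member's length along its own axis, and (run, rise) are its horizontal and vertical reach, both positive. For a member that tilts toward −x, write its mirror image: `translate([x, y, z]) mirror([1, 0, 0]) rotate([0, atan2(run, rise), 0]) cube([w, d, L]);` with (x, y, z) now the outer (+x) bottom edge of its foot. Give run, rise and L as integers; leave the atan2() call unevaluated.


translate([305, 0, 732]) cube([62, 725, 60]);
translate([0, 65, 0]) rotate([0, atan2(305, 732), 0]) cube([28, 31, 793]);
translate([672, 65, 0]) mirror([1, 0, 0]) rotate([0, atan2(305, 732), 0]) cube([28, 31, 793]);
translate([0, 629, 0]) rotate([0, atan2(305, 732), 0]) cube([28, 31, 793]);
translate([672, 629, 0]) mirror([1, 0, 0]) rotate([0, atan2(305, 732), 0]) cube([28, 31, 793]);


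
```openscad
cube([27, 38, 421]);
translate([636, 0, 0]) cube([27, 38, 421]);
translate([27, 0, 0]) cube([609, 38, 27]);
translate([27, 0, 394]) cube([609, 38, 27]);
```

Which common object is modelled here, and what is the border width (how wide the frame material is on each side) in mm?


A picture frame. The border width is 27 mm.

Four thin pieces enclosing a rectangular opening — a picture frame. The two full-height stiles are 421 mm tall; the top rail sits at z = 394 and is 27 mm tall, so the border above the opening is 421 − 394 = 27 mm, matching the stile x-width.


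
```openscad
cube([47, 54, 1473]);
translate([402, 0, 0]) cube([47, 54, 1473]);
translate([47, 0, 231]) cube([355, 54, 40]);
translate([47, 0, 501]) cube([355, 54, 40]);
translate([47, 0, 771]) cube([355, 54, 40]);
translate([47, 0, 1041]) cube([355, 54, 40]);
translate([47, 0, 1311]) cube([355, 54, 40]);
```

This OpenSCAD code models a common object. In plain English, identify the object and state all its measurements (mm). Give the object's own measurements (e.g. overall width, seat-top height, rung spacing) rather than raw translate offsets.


A straight ladder. Two 47×54 mm vertical rails, 1473 mm tall, stand 449 mm apart (outside-to-outside) with their front faces coplanar on the −y side. 5 rungs, each 54 mm deep and 40 mm tall, span between the inner faces of the rails, front faces flush with the rails. The lowest rung's underside is at z = 231 mm and rungs are spaced 270 mm apart (underside to underside).


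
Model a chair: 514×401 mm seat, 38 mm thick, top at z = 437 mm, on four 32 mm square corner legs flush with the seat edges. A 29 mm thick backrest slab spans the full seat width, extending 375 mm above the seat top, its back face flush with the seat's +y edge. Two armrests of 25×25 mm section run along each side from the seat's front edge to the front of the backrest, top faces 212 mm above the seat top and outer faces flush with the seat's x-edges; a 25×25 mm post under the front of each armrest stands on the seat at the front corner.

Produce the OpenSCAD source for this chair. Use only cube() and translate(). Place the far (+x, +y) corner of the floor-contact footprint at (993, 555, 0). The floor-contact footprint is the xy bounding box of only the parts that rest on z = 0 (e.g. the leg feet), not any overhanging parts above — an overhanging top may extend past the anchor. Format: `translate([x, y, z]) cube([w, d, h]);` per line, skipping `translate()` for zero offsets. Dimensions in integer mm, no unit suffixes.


// leg_h = 437 - 38 = 399
// arm post h = 212 - 25 = 187
translate([479, 154, 399]) cube([514, 401, 38]);
translate([479, 154, 0]) cube([32, 32, 399]);
translate([961, 154, 0]) cube([32, 32, 399]);
translate([479, 523, 0]) cube([32, 32, 399]);
translate([961, 523, 0]) cube([32, 32, 399]);
translate([479, 526, 437]) cube([514, 29, 375]);
translate([479, 154, 624]) cube([25, 372, 25]);
translate([968, 154, 624]) cube([25, 372, 25]);
translate([479, 154, 437]) cube([25, 25, 187]);
translate([968, 154, 437]) cube([25, 25, 187]);


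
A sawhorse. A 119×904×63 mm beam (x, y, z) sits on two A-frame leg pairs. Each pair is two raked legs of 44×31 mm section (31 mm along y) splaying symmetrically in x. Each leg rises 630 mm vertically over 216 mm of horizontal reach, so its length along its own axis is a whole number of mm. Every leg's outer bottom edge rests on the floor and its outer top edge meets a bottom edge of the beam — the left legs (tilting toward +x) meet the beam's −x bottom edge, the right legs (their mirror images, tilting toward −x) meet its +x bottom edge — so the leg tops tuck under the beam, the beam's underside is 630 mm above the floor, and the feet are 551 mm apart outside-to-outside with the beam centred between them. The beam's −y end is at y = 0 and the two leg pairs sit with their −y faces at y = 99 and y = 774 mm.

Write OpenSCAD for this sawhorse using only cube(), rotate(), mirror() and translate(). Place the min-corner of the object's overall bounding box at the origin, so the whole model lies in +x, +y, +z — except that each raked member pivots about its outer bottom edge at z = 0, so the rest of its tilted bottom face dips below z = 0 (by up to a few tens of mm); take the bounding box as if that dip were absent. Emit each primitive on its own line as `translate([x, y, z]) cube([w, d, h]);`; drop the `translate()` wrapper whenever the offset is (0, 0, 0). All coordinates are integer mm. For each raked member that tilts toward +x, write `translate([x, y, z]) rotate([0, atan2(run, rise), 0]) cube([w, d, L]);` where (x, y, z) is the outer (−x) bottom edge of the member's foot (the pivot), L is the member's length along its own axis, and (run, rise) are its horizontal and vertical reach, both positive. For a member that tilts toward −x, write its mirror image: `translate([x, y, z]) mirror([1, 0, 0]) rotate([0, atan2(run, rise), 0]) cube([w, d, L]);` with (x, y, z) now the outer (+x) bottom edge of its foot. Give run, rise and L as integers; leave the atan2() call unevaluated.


// leg length = √(216² + 630²) = 666
// right-leg outer foot x = 2·216 + 119 = 551
// beam min-corner = (216, 0, 630)
translate([216, 0, 630]) cube([119, 904, 63]);
translate([0, 99, 0]) rotate([0, atan2(216, 630), 0]) cube([44, 31, 666]);
translate([551, 99, 0]) mirror([1, 0, 0]) rotate([0, atan2(216, 630), 0]) cube([44, 31, 666]);
translate([0, 774, 0]) rotate([0, atan2(216, 630), 0]) cube([44, 31, 666]);
translate([551, 774, 0]) mirror([1, 0, 0]) rotate([0, atan2(216, 630), 0]) cube([44, 31, 666]);


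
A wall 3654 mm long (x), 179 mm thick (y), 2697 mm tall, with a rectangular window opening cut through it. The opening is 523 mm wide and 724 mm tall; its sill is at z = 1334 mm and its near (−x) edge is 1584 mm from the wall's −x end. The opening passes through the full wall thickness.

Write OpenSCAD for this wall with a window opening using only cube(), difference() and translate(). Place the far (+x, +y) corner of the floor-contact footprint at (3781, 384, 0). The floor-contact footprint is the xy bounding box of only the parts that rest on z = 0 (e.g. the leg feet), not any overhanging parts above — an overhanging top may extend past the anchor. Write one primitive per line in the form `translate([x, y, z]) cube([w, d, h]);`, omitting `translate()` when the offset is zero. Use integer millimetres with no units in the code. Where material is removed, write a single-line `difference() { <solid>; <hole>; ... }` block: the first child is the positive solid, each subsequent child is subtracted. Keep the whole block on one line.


difference() { translate([127, 205, 0]) cube([3654, 179, 2697]); translate([1711, 205, 1334]) cube([523, 179, 724]); }


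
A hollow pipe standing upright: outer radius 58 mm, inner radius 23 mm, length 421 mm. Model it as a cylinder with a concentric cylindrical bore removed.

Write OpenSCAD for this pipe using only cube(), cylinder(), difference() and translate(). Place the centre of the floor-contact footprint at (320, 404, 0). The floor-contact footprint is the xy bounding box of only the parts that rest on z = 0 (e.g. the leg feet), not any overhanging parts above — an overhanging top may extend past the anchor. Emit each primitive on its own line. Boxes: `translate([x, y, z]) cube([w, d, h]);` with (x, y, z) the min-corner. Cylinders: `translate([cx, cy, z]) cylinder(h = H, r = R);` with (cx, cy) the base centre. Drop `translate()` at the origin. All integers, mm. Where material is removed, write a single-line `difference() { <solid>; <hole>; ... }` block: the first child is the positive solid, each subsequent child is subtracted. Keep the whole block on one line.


difference() { translate([320, 404, 0]) cylinder(h = 421, r = 58); translate([320, 404, 0]) cylinder(h = 421, r = 23); }
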